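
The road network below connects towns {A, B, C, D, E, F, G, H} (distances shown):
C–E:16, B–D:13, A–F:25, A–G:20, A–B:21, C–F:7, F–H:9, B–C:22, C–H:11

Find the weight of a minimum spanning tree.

Grow the tree from F using Prim:
Step 1: cheapest edge leaving the tree is C–F (7); add C.
Step 2: cheapest edge leaving the tree is F–H (9); add H.
Step 3: cheapest edge leaving the tree is C–E (16); add E.
Step 4: cheapest edge leaving the tree is B–C (22); add B.
Step 5: cheapest edge leaving the tree is B–D (13); add D.
Step 6: cheapest edge leaving the tree is A–B (21); add A.
Step 7: cheapest edge leaving the tree is A–G (20); add G.
MST edges: C–F, F–H, C–E, B–C, B–D, A–B, A–G; total weight 7+9+16+22+13+21+20 = 108.

108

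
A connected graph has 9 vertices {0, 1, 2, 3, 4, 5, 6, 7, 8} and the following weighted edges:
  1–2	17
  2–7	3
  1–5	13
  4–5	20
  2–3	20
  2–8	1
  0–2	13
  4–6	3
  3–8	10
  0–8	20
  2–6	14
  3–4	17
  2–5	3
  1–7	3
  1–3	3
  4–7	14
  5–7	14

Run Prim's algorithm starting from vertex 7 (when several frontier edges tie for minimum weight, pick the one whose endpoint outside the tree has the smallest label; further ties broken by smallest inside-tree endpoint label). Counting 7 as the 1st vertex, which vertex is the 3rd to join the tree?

2

Prim's algorithm from 7:
Step 1: cheapest edge leaving the tree is 1–7 (3); add 1.
Step 2: cheapest edge leaving the tree is 2–7 (3); add 2.
Step 3: cheapest edge leaving the tree is 2–8 (1); add 8.
Step 4: cheapest edge leaving the tree is 1–3 (3); add 3.
Step 5: cheapest edge leaving the tree is 2–5 (3); add 5.
Step 6: cheapest edge leaving the tree is 0–2 (13); add 0.
Step 7: cheapest edge leaving the tree is 4–7 (14); add 4.
Step 8: cheapest edge leaving the tree is 4–6 (3); add 6.
Vertex order: 7, 1, 2, 8, 3, 5, 0, 4, 6. The 3rd vertex is 2.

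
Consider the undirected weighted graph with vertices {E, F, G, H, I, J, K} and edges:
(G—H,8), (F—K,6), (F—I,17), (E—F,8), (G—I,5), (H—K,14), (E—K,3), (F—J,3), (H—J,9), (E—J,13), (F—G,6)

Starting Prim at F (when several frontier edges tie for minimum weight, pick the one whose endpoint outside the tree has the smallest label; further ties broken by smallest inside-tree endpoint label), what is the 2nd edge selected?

F-G

Prim's algorithm from F:
Step 1: frontier [F—J 3, F—G 6, F—K 6, E—F 8, F—I 17] → take F—J (3); add J.
Step 2: frontier [F—G 6, F—K 6, E—F 8, F—I 17, H—J 9, E—J 13] → take F—G (6); add G.
Step 3: frontier [F—K 6, E—F 8, F—I 17, G—I 5, G—H 8, H—J 9, E—J 13] → take G—I (5); add I.
Step 4: frontier [F—K 6, E—F 8, G—H 8, H—J 9, E—J 13] → take F—K (6); add K.
Step 5: frontier [E—F 8, G—H 8, H—J 9, E—J 13, E—K 3, H—K 14] → take E—K (3); add E.
Step 6: frontier [G—H 8, H—J 9, H—K 14] → take G—H (8); add H.
The 2nd edge added is F—G.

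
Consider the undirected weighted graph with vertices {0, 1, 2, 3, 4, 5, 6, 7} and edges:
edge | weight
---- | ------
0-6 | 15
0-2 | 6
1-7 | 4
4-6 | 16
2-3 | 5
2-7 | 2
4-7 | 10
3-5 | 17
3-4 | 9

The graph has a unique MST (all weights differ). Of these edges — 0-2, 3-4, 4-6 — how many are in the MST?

2

Kruskal's algorithm — process edges by increasing weight (ties by edge label):
2-7 (2): add — endpoints in different components.
1-7 (4): add — endpoints in different components.
2-3 (5): add — endpoints in different components.
0-2 (6): add — endpoints in different components.
3-4 (9): add — endpoints in different components.
4-7 (10): skip — 4 and 7 already connected.
0-6 (15): add — endpoints in different components.
4-6 (16): skip — 4 and 6 already connected.
3-5 (17): add — endpoints in different components.
MST edge set: {2-7, 1-7, 2-3, 0-2, 3-4, 0-6, 3-5}.
Of the listed edges, {0-2, 3-4} are in the MST → 2.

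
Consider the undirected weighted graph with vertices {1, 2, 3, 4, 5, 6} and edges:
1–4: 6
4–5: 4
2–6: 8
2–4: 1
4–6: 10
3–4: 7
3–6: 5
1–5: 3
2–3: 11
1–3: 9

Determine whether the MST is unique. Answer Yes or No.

Yes

Sort edges by weight, then run Kruskal:
2–4 (1): add — endpoints in different components.
1–5 (3): add — endpoints in different components.
4–5 (4): add — endpoints in different components.
3–6 (5): add — endpoints in different components.
1–4 (6): skip — 1 and 4 already connected.
3–4 (7): add — endpoints in different components.
Every non-tree edge has weight strictly greater than the heaviest edge on the tree path between its endpoints, so the MST is unique.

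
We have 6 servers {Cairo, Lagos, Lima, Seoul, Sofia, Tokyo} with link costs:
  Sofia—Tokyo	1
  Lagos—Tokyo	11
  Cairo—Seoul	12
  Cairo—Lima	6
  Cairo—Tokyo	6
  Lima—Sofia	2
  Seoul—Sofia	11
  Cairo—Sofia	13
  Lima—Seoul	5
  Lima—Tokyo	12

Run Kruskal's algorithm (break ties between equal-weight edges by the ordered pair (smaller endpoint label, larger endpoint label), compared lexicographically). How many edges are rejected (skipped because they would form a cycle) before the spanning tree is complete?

1

Kruskal's algorithm — process edges by increasing weight (ties by edge label):
Sofia—Tokyo (1): add — endpoints in different components.
Lima—Sofia (2): add — endpoints in different components.
Lima—Seoul (5): add — endpoints in different components.
Cairo—Lima (6): add — endpoints in different components.
Cairo—Tokyo (6): skip — Tokyo and Cairo already connected.
Lagos—Tokyo (11): add — endpoints in different components.
Edges rejected before the tree was complete: 1.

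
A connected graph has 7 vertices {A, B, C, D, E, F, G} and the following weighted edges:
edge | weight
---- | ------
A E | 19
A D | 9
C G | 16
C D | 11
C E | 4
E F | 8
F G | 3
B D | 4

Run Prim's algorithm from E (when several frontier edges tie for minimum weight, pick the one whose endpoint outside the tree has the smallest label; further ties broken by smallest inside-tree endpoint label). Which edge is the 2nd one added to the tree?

Prim's algorithm from E:
Step 1: cheapest edge leaving the tree is C E (4); add C.
Step 2: cheapest edge leaving the tree is E F (8); add F.
Step 3: cheapest edge leaving the tree is F G (3); add G.
Step 4: cheapest edge leaving the tree is C D (11); add D.
Step 5: cheapest edge leaving the tree is B D (4); add B.
Step 6: cheapest edge leaving the tree is A D (9); add A.
The 2nd edge added is E F.

E-F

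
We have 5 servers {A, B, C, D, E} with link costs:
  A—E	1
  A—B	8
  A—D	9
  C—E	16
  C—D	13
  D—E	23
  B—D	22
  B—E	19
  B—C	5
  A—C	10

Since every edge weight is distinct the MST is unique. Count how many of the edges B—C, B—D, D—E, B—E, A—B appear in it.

2

Kruskal's algorithm — process edges by increasing weight (ties by edge label):
A—E (1): add. Components now {A,E} {B} {C} {D}
B—C (5): add. Components now {A,E} {B,C} {D}
A—B (8): add. Components now {A,B,C,E} {D}
A—D (9): add. Components now {A,B,C,D,E}
MST edge set: {A—E, B—C, A—B, A—D}.
Of the listed edges, {B—C, A—B} are in the MST → 2.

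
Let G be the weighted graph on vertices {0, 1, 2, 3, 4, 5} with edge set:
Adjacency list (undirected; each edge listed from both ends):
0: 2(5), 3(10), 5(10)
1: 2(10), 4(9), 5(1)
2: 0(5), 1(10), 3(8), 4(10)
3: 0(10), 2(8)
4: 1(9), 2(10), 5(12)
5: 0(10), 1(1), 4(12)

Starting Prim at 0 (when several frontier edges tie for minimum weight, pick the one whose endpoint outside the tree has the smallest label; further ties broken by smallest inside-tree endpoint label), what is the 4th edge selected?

1-5

Grow the tree from 0 using Prim:
Step 1: cheapest edge leaving the tree is 0 2 (5); add 2.
Step 2: cheapest edge leaving the tree is 2 3 (8); add 3.
Step 3: cheapest edge leaving the tree is 1 2 (10); add 1.
Step 4: cheapest edge leaving the tree is 1 5 (1); add 5.
Step 5: cheapest edge leaving the tree is 1 4 (9); add 4.
The 4th edge added is 1 5.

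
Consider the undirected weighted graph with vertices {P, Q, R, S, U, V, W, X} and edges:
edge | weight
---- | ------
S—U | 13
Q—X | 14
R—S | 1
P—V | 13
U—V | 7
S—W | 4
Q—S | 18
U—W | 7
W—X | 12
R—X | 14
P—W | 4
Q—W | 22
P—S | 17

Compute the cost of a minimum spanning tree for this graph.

49

Grow the tree from S using Prim:
Step 1: cheapest edge leaving the tree is R—S (1); add R.
Step 2: cheapest edge leaving the tree is S—W (4); add W.
Step 3: cheapest edge leaving the tree is P—W (4); add P.
Step 4: cheapest edge leaving the tree is U—W (7); add U.
Step 5: cheapest edge leaving the tree is U—V (7); add V.
Step 6: cheapest edge leaving the tree is W—X (12); add X.
Step 7: cheapest edge leaving the tree is Q—X (14); add Q.
MST edges: R—S, S—W, P—W, U—W, U—V, W—X, Q—X; total weight 1+4+4+7+7+12+14 = 49.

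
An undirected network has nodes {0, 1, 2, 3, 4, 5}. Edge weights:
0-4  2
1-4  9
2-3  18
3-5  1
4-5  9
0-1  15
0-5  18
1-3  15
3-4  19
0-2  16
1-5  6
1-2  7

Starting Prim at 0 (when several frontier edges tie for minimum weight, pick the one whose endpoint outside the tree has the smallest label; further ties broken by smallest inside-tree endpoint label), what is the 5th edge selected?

Prim, starting at 0.
Step 1: cheapest edge leaving the tree is 0-4 (2); add 4.
Step 2: cheapest edge leaving the tree is 1-4 (9); add 1.
Step 3: cheapest edge leaving the tree is 1-5 (6); add 5.
Step 4: cheapest edge leaving the tree is 3-5 (1); add 3.
Step 5: cheapest edge leaving the tree is 1-2 (7); add 2.
The 5th edge added is 1-2.

1-2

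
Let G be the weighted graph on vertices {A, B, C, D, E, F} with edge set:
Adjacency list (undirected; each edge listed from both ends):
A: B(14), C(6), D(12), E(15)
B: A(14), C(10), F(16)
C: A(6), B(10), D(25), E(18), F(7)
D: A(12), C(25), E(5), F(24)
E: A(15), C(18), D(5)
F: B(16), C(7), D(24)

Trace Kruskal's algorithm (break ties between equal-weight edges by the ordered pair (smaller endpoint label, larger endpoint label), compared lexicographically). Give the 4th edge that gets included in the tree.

Kruskal: consider edges lightest-first.
D—E (5): add — endpoints in different components.
A—C (6): add — endpoints in different components.
C—F (7): add — endpoints in different components.
B—C (10): add — endpoints in different components.
A—D (12): add — endpoints in different components.
The 4th edge added is B—C.

B-C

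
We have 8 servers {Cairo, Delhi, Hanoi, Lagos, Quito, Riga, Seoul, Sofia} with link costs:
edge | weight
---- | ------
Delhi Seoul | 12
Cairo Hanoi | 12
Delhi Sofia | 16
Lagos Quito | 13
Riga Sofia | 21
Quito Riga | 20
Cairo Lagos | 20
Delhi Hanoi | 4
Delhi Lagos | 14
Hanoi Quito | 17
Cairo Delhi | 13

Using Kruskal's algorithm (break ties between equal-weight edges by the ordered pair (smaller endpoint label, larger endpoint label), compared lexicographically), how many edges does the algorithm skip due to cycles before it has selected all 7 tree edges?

Sort edges by weight, then run Kruskal:
Delhi Hanoi (4): add — endpoints in different components.
Cairo Hanoi (12): add — endpoints in different components.
Delhi Seoul (12): add — endpoints in different components.
Cairo Delhi (13): skip — Cairo and Delhi already connected.
Lagos Quito (13): add — endpoints in different components.
Delhi Lagos (14): add — endpoints in different components.
Delhi Sofia (16): add — endpoints in different components.
Hanoi Quito (17): skip — Quito and Hanoi already connected.
Cairo Lagos (20): skip — Cairo and Lagos already connected.
Quito Riga (20): add — endpoints in different components.
Edges rejected before the tree was complete: 3.

3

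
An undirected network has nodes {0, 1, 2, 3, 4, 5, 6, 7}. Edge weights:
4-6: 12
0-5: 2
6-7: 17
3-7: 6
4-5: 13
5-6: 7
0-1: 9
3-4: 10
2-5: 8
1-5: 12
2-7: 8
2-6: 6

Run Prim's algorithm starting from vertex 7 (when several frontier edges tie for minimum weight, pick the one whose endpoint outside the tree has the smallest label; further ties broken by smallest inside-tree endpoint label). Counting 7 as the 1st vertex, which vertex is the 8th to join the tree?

4

Prim, starting at 7.
Step 1: frontier [3-7 6, 2-7 8, 6-7 17] → take 3-7 (6); add 3.
Step 2: frontier [3-4 10, 2-7 8, 6-7 17] → take 2-7 (8); add 2.
Step 3: frontier [2-6 6, 2-5 8, 3-4 10, 6-7 17] → take 2-6 (6); add 6.
Step 4: frontier [2-5 8, 3-4 10, 5-6 7, 4-6 12] → take 5-6 (7); add 5.
Step 5: frontier [3-4 10, 0-5 2, 1-5 12, 4-5 13, 4-6 12] → take 0-5 (2); add 0.
Step 6: frontier [0-1 9, 3-4 10, 1-5 12, 4-5 13, 4-6 12] → take 0-1 (9); add 1.
Step 7: frontier [3-4 10, 4-5 13, 4-6 12] → take 3-4 (10); add 4.
Vertex order: 7, 3, 2, 6, 5, 0, 1, 4. The 8th vertex is 4.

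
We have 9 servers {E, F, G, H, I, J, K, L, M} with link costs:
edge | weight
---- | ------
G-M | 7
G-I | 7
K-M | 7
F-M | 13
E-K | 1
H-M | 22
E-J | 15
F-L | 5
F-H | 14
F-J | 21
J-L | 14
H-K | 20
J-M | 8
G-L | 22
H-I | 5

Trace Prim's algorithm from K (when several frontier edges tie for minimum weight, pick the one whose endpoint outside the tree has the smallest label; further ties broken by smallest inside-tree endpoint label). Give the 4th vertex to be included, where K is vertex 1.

Prim, starting at K.
Step 1: cheapest edge leaving the tree is E-K (1); add E.
Step 2: cheapest edge leaving the tree is K-M (7); add M.
Step 3: cheapest edge leaving the tree is G-M (7); add G.
Step 4: cheapest edge leaving the tree is G-I (7); add I.
Step 5: cheapest edge leaving the tree is H-I (5); add H.
Step 6: cheapest edge leaving the tree is J-M (8); add J.
Step 7: cheapest edge leaving the tree is F-M (13); add F.
Step 8: cheapest edge leaving the tree is F-L (5); add L.
Vertex order: K, E, M, G, I, H, J, F, L. The 4th vertex is G.

G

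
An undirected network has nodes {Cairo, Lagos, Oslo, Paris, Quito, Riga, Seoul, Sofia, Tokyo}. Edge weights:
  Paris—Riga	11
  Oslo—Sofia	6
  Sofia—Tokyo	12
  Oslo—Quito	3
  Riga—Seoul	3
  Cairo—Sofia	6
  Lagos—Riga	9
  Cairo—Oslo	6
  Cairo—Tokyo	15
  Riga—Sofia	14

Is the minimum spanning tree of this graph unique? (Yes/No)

Sort edges by weight, then run Kruskal:
Oslo—Quito (3): add — endpoints in different components.
Riga—Seoul (3): add — endpoints in different components.
Cairo—Oslo (6): add — endpoints in different components.
Cairo—Sofia (6): add — endpoints in different components.
Oslo—Sofia (6): skip — Oslo and Sofia already connected.
Lagos—Riga (9): add — endpoints in different components.
Paris—Riga (11): add — endpoints in different components.
Sofia—Tokyo (12): add — endpoints in different components.
Riga—Sofia (14): add — endpoints in different components.
Non-tree edge Oslo—Sofia has weight 6, equal to the heaviest edge on its tree cycle — swapping gives another MST of the same weight. Not unique.

No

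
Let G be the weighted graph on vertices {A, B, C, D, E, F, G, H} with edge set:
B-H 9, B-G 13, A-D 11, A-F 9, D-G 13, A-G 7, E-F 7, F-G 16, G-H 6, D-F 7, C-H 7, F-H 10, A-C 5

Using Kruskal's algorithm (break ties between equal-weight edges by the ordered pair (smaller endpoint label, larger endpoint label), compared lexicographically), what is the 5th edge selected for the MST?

E-F

Sort edges by weight, then run Kruskal:
A-C (5): add — endpoints in different components.
G-H (6): add — endpoints in different components.
A-G (7): add — endpoints in different components.
C-H (7): skip — C and H already connected.
D-F (7): add — endpoints in different components.
E-F (7): add — endpoints in different components.
A-F (9): add — endpoints in different components.
B-H (9): add — endpoints in different components.
The 5th edge added is E-F.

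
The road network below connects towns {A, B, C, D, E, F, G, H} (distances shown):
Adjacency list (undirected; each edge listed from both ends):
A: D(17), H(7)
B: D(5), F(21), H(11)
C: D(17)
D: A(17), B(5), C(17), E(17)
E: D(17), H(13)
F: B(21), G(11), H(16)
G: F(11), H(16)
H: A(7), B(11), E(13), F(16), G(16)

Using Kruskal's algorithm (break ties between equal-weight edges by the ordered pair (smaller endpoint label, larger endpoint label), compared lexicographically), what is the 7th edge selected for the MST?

C-D

Kruskal's algorithm — process edges by increasing weight (ties by edge label):
B–D (5): add — endpoints in different components.
A–H (7): add — endpoints in different components.
B–H (11): add — endpoints in different components.
F–G (11): add — endpoints in different components.
E–H (13): add — endpoints in different components.
F–H (16): add — endpoints in different components.
G–H (16): skip — G and H already connected.
A–D (17): skip — A and D already connected.
C–D (17): add — endpoints in different components.
The 7th edge added is C–D.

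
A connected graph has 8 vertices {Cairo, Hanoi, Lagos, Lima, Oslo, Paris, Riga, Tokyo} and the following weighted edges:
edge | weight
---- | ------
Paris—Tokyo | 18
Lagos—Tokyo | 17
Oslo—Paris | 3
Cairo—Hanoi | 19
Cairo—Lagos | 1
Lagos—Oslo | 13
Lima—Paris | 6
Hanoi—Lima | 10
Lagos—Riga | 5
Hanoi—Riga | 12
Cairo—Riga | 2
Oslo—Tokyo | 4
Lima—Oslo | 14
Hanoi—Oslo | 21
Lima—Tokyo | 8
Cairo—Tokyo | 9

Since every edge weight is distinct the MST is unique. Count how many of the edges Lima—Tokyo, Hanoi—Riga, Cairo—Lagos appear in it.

Kruskal: consider edges lightest-first.
Cairo—Lagos (1): add — endpoints in different components.
Cairo—Riga (2): add — endpoints in different components.
Oslo—Paris (3): add — endpoints in different components.
Oslo—Tokyo (4): add — endpoints in different components.
Lagos—Riga (5): skip — Riga and Lagos already connected.
Lima—Paris (6): add — endpoints in different components.
Lima—Tokyo (8): skip — Tokyo and Lima already connected.
Cairo—Tokyo (9): add — endpoints in different components.
Hanoi—Lima (10): add — endpoints in different components.
MST edge set: {Cairo—Lagos, Cairo—Riga, Oslo—Paris, Oslo—Tokyo, Lima—Paris, Cairo—Tokyo, Hanoi—Lima}.
Of the listed edges, {Cairo—Lagos} are in the MST → 1.

1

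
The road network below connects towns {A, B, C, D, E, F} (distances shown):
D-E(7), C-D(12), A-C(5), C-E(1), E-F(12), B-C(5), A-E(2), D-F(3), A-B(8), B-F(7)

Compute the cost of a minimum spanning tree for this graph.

Prim, starting at C.
Step 1: cheapest edge leaving the tree is C-E (1); add E.
Step 2: cheapest edge leaving the tree is A-E (2); add A.
Step 3: cheapest edge leaving the tree is B-C (5); add B.
Step 4: cheapest edge leaving the tree is D-E (7); add D.
Step 5: cheapest edge leaving the tree is D-F (3); add F.
MST edges: C-E, A-E, B-C, D-E, D-F; total weight 1+2+5+7+3 = 18.

18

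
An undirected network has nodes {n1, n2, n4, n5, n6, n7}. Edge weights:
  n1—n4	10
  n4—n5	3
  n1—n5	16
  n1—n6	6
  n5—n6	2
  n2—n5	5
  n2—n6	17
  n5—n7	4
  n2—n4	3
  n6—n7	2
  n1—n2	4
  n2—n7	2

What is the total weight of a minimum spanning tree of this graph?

13

Kruskal: consider edges lightest-first.
n2—n7 (2): add — endpoints in different components.
n5—n6 (2): add — endpoints in different components.
n6—n7 (2): add — endpoints in different components.
n2—n4 (3): add — endpoints in different components.
n4—n5 (3): skip — n5 and n4 already connected.
n1—n2 (4): add — endpoints in different components.
MST edges: n2—n7, n5—n6, n6—n7, n2—n4, n1—n2; total weight 2+2+2+3+4 = 13.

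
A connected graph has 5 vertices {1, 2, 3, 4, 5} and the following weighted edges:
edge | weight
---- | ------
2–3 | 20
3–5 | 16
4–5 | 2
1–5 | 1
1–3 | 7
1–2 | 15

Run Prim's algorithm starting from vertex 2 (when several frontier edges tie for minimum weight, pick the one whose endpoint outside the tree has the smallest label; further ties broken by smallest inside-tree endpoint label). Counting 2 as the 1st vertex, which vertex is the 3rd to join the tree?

Grow the tree from 2 using Prim:
Step 1: frontier [1–2 15, 2–3 20] → take 1–2 (15); add 1.
Step 2: frontier [1–5 1, 1–3 7, 2–3 20] → take 1–5 (1); add 5.
Step 3: frontier [1–3 7, 2–3 20, 4–5 2, 3–5 16] → take 4–5 (2); add 4.
Step 4: frontier [1–3 7, 2–3 20, 3–5 16] → take 1–3 (7); add 3.
Vertex order: 2, 1, 5, 4, 3. The 3rd vertex is 5.

5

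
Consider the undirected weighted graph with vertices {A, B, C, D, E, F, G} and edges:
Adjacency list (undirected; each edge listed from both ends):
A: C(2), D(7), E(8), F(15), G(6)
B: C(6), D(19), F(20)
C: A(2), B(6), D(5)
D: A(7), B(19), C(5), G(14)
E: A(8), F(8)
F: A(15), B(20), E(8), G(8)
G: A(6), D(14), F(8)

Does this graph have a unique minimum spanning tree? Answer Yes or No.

No

Sort edges by weight, then run Kruskal:
A–C (2): add — endpoints in different components.
C–D (5): add — endpoints in different components.
A–G (6): add — endpoints in different components.
B–C (6): add — endpoints in different components.
A–D (7): skip — A and D already connected.
A–E (8): add — endpoints in different components.
E–F (8): add — endpoints in different components.
Non-tree edge F–G has weight 8, equal to the heaviest edge on its tree cycle — swapping gives another MST of the same weight. Not unique.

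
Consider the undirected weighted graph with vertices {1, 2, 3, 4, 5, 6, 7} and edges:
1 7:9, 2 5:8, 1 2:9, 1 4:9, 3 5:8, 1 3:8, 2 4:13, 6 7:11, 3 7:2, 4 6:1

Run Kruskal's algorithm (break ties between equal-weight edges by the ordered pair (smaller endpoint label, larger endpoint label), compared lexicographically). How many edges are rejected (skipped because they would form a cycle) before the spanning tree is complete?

Sort edges by weight, then run Kruskal:
4 6 (1): add. Components now {1} {2} {3} {4,6} {5} {7}
3 7 (2): add. Components now {1} {2} {3,7} {4,6} {5}
1 3 (8): add. Components now {1,3,7} {2} {4,6} {5}
2 5 (8): add. Components now {1,3,7} {2,5} {4,6}
3 5 (8): add. Components now {1,2,3,5,7} {4,6}
1 2 (9): skip — 1 and 2 already connected.
1 4 (9): add. Components now {1,2,3,4,5,6,7}
Edges rejected before the tree was complete: 1.

1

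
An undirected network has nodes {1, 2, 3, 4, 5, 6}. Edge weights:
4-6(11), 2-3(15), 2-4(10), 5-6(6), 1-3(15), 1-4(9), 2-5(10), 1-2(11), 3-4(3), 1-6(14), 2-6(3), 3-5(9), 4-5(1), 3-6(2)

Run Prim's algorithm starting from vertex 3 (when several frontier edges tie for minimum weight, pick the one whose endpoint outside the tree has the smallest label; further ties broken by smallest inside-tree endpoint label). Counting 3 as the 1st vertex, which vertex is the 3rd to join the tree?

2

Grow the tree from 3 using Prim:
Step 1: frontier [3-6 2, 3-4 3, 3-5 9, 1-3 15, 2-3 15] → take 3-6 (2); add 6.
Step 2: frontier [3-4 3, 3-5 9, 1-3 15, 2-3 15, 2-6 3, 5-6 6, 4-6 11, 1-6 14] → take 2-6 (3); add 2.
Step 3: frontier [2-4 10, 2-5 10, 1-2 11, 3-4 3, 3-5 9, 1-3 15, 5-6 6, 4-6 11, 1-6 14] → take 3-4 (3); add 4.
Step 4: frontier [2-5 10, 1-2 11, 3-5 9, 1-3 15, 4-5 1, 1-4 9, 5-6 6, 1-6 14] → take 4-5 (1); add 5.
Step 5: frontier [1-2 11, 1-3 15, 1-4 9, 1-6 14] → take 1-4 (9); add 1.
Vertex order: 3, 6, 2, 4, 5, 1. The 3rd vertex is 2.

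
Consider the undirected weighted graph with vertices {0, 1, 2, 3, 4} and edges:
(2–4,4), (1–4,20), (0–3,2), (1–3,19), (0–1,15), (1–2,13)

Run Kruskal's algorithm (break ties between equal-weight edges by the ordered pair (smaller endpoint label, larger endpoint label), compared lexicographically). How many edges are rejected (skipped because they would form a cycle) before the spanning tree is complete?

Kruskal: consider edges lightest-first.
0–3 (2): add — endpoints in different components.
2–4 (4): add — endpoints in different components.
1–2 (13): add — endpoints in different components.
0–1 (15): add — endpoints in different components.
Edges rejected before the tree was complete: 0.

0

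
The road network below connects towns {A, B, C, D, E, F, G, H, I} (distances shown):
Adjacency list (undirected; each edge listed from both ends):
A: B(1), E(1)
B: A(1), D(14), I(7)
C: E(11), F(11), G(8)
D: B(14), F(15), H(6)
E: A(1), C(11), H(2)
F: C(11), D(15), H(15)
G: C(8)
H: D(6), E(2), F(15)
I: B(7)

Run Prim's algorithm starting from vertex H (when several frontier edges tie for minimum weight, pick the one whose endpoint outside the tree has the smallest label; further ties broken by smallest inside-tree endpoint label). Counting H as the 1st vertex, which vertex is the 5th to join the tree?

Prim's algorithm from H:
Step 1: cheapest edge leaving the tree is E-H (2); add E.
Step 2: cheapest edge leaving the tree is A-E (1); add A.
Step 3: cheapest edge leaving the tree is A-B (1); add B.
Step 4: cheapest edge leaving the tree is D-H (6); add D.
Step 5: cheapest edge leaving the tree is B-I (7); add I.
Step 6: cheapest edge leaving the tree is C-E (11); add C.
Step 7: cheapest edge leaving the tree is C-G (8); add G.
Step 8: cheapest edge leaving the tree is C-F (11); add F.
Vertex order: H, E, A, B, D, I, C, G, F. The 5th vertex is D.

D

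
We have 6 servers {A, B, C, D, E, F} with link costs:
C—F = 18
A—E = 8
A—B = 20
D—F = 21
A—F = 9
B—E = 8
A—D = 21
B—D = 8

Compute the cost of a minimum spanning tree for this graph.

51

Prim's algorithm from A:
Step 1: frontier [A—E 8, A—F 9, A—B 20, A—D 21] → take A—E (8); add E.
Step 2: frontier [A—F 9, A—B 20, A—D 21, B—E 8] → take B—E (8); add B.
Step 3: frontier [A—F 9, A—D 21, B—D 8] → take B—D (8); add D.
Step 4: frontier [A—F 9, D—F 21] → take A—F (9); add F.
Step 5: frontier [C—F 18] → take C—F (18); add C.
MST edges: A—E, B—E, B—D, A—F, C—F; total weight 8+8+8+9+18 = 51.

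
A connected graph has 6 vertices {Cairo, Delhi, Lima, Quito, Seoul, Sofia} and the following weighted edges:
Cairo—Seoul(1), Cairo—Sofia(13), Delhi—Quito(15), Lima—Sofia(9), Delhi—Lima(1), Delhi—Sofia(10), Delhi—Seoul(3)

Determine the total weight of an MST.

Prim's algorithm from Cairo:
Step 1: cheapest edge leaving the tree is Cairo—Seoul (1); add Seoul.
Step 2: cheapest edge leaving the tree is Delhi—Seoul (3); add Delhi.
Step 3: cheapest edge leaving the tree is Delhi—Lima (1); add Lima.
Step 4: cheapest edge leaving the tree is Lima—Sofia (9); add Sofia.
Step 5: cheapest edge leaving the tree is Delhi—Quito (15); add Quito.
MST edges: Cairo—Seoul, Delhi—Seoul, Delhi—Lima, Lima—Sofia, Delhi—Quito; total weight 1+3+1+9+15 = 29.

29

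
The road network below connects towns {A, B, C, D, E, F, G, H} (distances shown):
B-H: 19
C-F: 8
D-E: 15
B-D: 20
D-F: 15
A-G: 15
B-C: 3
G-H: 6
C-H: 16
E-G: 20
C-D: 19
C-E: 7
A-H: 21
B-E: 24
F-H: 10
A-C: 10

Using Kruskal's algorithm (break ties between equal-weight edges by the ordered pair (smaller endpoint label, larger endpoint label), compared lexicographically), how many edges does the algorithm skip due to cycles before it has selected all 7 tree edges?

Kruskal's algorithm — process edges by increasing weight (ties by edge label):
B-C (3): add — endpoints in different components.
G-H (6): add — endpoints in different components.
C-E (7): add — endpoints in different components.
C-F (8): add — endpoints in different components.
A-C (10): add — endpoints in different components.
F-H (10): add — endpoints in different components.
A-G (15): skip — A and G already connected.
D-E (15): add — endpoints in different components.
Edges rejected before the tree was complete: 1.

1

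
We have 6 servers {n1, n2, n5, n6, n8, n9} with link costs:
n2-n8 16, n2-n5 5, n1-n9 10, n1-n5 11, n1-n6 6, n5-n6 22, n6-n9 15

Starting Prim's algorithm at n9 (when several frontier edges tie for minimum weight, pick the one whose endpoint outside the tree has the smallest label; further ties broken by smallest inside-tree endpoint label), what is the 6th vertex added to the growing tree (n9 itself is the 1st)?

n8

Prim, starting at n9.
Step 1: cheapest edge leaving the tree is n1-n9 (10); add n1.
Step 2: cheapest edge leaving the tree is n1-n6 (6); add n6.
Step 3: cheapest edge leaving the tree is n1-n5 (11); add n5.
Step 4: cheapest edge leaving the tree is n2-n5 (5); add n2.
Step 5: cheapest edge leaving the tree is n2-n8 (16); add n8.
Vertex order: n9, n1, n6, n5, n2, n8. The 6th vertex is n8.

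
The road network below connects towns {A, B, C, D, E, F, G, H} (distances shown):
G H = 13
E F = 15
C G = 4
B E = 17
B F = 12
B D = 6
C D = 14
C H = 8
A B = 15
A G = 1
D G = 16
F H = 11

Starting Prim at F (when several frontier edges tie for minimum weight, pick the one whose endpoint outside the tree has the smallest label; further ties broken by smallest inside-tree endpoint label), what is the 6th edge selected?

B-D

Prim, starting at F.
Step 1: frontier [F H 11, B F 12, E F 15] → take F H (11); add H.
Step 2: frontier [B F 12, E F 15, C H 8, G H 13] → take C H (8); add C.
Step 3: frontier [C G 4, C D 14, B F 12, E F 15, G H 13] → take C G (4); add G.
Step 4: frontier [C D 14, B F 12, E F 15, A G 1, D G 16] → take A G (1); add A.
Step 5: frontier [A B 15, C D 14, B F 12, E F 15, D G 16] → take B F (12); add B.
Step 6: frontier [B D 6, B E 17, C D 14, E F 15, D G 16] → take B D (6); add D.
Step 7: frontier [B E 17, E F 15] → take E F (15); add E.
The 6th edge added is B D.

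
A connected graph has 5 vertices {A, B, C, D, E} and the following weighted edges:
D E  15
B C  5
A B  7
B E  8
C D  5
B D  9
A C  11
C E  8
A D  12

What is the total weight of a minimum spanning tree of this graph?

25

Grow the tree from E using Prim:
Step 1: frontier [B E 8, C E 8, D E 15] → take B E (8); add B.
Step 2: frontier [B C 5, A B 7, B D 9, C E 8, D E 15] → take B C (5); add C.
Step 3: frontier [A B 7, B D 9, C D 5, A C 11, D E 15] → take C D (5); add D.
Step 4: frontier [A B 7, A C 11, A D 12] → take A B (7); add A.
MST edges: B E, B C, C D, A B; total weight 8+5+5+7 = 25.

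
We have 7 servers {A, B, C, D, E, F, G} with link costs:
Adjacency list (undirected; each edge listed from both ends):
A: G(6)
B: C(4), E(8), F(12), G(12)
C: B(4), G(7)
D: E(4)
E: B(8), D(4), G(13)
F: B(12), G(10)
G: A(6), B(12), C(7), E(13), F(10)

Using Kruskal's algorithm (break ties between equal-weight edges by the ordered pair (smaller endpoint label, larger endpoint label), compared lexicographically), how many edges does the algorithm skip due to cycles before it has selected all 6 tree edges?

0

Sort edges by weight, then run Kruskal:
B–C (4): add. Components now {A} {B,C} {D} {E} {F} {G}
D–E (4): add. Components now {A} {B,C} {D,E} {F} {G}
A–G (6): add. Components now {A,G} {B,C} {D,E} {F}
C–G (7): add. Components now {A,B,C,G} {D,E} {F}
B–E (8): add. Components now {A,B,C,D,E,G} {F}
F–G (10): add. Components now {A,B,C,D,E,F,G}
Edges rejected before the tree was complete: 0.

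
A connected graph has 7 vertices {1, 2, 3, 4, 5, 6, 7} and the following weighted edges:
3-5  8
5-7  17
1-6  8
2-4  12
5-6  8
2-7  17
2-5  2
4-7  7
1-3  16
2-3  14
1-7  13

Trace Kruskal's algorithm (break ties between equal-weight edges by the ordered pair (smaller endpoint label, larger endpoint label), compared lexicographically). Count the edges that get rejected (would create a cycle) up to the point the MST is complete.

0

Kruskal: consider edges lightest-first.
2-5 (2): add. Components now {1} {2,5} {3} {4} {6} {7}
4-7 (7): add. Components now {1} {2,5} {3} {4,7} {6}
1-6 (8): add. Components now {1,6} {2,5} {3} {4,7}
3-5 (8): add. Components now {1,6} {2,3,5} {4,7}
5-6 (8): add. Components now {1,2,3,5,6} {4,7}
2-4 (12): add. Components now {1,2,3,4,5,6,7}
Edges rejected before the tree was complete: 0.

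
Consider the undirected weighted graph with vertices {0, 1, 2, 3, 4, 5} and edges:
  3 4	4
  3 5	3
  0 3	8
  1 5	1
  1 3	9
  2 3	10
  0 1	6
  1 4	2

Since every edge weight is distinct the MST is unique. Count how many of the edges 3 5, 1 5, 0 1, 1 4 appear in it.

Kruskal's algorithm — process edges by increasing weight (ties by edge label):
1 5 (1): add. Components now {0} {1,5} {2} {3} {4}
1 4 (2): add. Components now {0} {1,4,5} {2} {3}
3 5 (3): add. Components now {0} {1,3,4,5} {2}
3 4 (4): skip — 3 and 4 already connected.
0 1 (6): add. Components now {0,1,3,4,5} {2}
0 3 (8): skip — 0 and 3 already connected.
1 3 (9): skip — 1 and 3 already connected.
2 3 (10): add. Components now {0,1,2,3,4,5}
MST edge set: {1 5, 1 4, 3 5, 0 1, 2 3}.
Of the listed edges, {3 5, 1 5, 0 1, 1 4} are in the MST → 4.

4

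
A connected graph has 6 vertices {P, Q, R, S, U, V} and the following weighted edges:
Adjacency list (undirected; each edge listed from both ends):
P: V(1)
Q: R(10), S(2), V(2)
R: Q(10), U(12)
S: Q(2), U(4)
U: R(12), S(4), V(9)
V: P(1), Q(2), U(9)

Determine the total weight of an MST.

Prim's algorithm from P:
Step 1: frontier [P–V 1] → take P–V (1); add V.
Step 2: frontier [Q–V 2, U–V 9] → take Q–V (2); add Q.
Step 3: frontier [Q–S 2, Q–R 10, U–V 9] → take Q–S (2); add S.
Step 4: frontier [Q–R 10, S–U 4, U–V 9] → take S–U (4); add U.
Step 5: frontier [Q–R 10, R–U 12] → take Q–R (10); add R.
MST edges: P–V, Q–V, Q–S, S–U, Q–R; total weight 1+2+2+4+10 = 19.

19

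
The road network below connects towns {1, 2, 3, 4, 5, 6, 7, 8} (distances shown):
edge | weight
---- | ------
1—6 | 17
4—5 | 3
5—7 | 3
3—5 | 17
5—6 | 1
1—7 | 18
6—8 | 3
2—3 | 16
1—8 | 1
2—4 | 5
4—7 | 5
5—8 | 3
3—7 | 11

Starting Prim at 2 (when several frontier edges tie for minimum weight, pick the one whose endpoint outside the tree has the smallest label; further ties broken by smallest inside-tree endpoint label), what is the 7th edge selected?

3-7

Prim's algorithm from 2:
Step 1: cheapest edge leaving the tree is 2—4 (5); add 4.
Step 2: cheapest edge leaving the tree is 4—5 (3); add 5.
Step 3: cheapest edge leaving the tree is 5—6 (1); add 6.
Step 4: cheapest edge leaving the tree is 5—7 (3); add 7.
Step 5: cheapest edge leaving the tree is 5—8 (3); add 8.
Step 6: cheapest edge leaving the tree is 1—8 (1); add 1.
Step 7: cheapest edge leaving the tree is 3—7 (11); add 3.
The 7th edge added is 3—7.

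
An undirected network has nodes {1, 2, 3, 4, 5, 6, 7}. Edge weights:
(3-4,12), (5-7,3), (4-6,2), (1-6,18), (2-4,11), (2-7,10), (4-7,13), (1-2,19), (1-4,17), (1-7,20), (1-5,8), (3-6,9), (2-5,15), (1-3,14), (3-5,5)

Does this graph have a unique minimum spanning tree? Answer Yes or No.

Sort edges by weight, then run Kruskal:
4-6 (2): add — endpoints in different components.
5-7 (3): add — endpoints in different components.
3-5 (5): add — endpoints in different components.
1-5 (8): add — endpoints in different components.
3-6 (9): add — endpoints in different components.
2-7 (10): add — endpoints in different components.
Every non-tree edge has weight strictly greater than the heaviest edge on the tree path between its endpoints, so the MST is unique.

Yes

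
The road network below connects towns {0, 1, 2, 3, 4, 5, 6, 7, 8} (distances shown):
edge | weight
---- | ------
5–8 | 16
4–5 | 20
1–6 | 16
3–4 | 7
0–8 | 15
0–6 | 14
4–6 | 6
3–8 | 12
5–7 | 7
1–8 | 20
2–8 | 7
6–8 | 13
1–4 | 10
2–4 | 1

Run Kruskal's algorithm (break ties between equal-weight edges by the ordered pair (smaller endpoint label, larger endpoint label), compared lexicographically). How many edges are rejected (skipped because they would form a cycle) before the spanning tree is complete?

4

Sort edges by weight, then run Kruskal:
2–4 (1): add — endpoints in different components.
4–6 (6): add — endpoints in different components.
2–8 (7): add — endpoints in different components.
3–4 (7): add — endpoints in different components.
5–7 (7): add — endpoints in different components.
1–4 (10): add — endpoints in different components.
3–8 (12): skip — 3 and 8 already connected.
6–8 (13): skip — 6 and 8 already connected.
0–6 (14): add — endpoints in different components.
0–8 (15): skip — 0 and 8 already connected.
1–6 (16): skip — 1 and 6 already connected.
5–8 (16): add — endpoints in different components.
Edges rejected before the tree was complete: 4.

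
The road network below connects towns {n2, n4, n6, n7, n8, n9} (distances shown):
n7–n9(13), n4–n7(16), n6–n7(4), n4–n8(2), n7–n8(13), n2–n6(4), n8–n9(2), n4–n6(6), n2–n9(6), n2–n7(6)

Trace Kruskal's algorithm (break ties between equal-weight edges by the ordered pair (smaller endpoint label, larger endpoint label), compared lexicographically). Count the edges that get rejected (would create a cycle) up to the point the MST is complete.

Kruskal's algorithm — process edges by increasing weight (ties by edge label):
n4–n8 (2): add. Components now {n2} {n6} {n4,n8} {n9} {n7}
n8–n9 (2): add. Components now {n2} {n6} {n4,n8,n9} {n7}
n2–n6 (4): add. Components now {n2,n6} {n4,n8,n9} {n7}
n6–n7 (4): add. Components now {n2,n6,n7} {n4,n8,n9}
n2–n7 (6): skip — n2 and n7 already connected.
n2–n9 (6): add. Components now {n2,n4,n6,n7,n8,n9}
Edges rejected before the tree was complete: 1.

1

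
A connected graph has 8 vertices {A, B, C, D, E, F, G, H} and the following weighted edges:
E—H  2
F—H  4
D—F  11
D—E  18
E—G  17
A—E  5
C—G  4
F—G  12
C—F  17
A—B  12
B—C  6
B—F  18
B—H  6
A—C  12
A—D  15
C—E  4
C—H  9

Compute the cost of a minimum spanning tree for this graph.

36

Kruskal: consider edges lightest-first.
E—H (2): add — endpoints in different components.
C—E (4): add — endpoints in different components.
C—G (4): add — endpoints in different components.
F—H (4): add — endpoints in different components.
A—E (5): add — endpoints in different components.
B—C (6): add — endpoints in different components.
B—H (6): skip — B and H already connected.
C—H (9): skip — C and H already connected.
D—F (11): add — endpoints in different components.
MST edges: E—H, C—E, C—G, F—H, A—E, B—C, D—F; total weight 2+4+4+4+5+6+11 = 36.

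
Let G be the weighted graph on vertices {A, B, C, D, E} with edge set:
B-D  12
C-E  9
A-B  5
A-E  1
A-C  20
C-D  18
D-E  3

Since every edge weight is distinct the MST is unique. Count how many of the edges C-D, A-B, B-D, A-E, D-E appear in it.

3

Kruskal's algorithm — process edges by increasing weight (ties by edge label):
A-E (1): add. Components now {A,E} {B} {C} {D}
D-E (3): add. Components now {A,D,E} {B} {C}
A-B (5): add. Components now {A,B,D,E} {C}
C-E (9): add. Components now {A,B,C,D,E}
MST edge set: {A-E, D-E, A-B, C-E}.
Of the listed edges, {A-B, A-E, D-E} are in the MST → 3.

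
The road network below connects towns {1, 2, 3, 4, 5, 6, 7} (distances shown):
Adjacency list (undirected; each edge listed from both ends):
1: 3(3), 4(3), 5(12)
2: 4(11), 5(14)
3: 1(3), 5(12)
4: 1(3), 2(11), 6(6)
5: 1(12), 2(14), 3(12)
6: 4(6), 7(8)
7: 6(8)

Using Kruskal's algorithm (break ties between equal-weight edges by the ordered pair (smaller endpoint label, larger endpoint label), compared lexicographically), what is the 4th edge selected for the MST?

6-7

Kruskal: consider edges lightest-first.
1—3 (3): add — endpoints in different components.
1—4 (3): add — endpoints in different components.
4—6 (6): add — endpoints in different components.
6—7 (8): add — endpoints in different components.
2—4 (11): add — endpoints in different components.
1—5 (12): add — endpoints in different components.
The 4th edge added is 6—7.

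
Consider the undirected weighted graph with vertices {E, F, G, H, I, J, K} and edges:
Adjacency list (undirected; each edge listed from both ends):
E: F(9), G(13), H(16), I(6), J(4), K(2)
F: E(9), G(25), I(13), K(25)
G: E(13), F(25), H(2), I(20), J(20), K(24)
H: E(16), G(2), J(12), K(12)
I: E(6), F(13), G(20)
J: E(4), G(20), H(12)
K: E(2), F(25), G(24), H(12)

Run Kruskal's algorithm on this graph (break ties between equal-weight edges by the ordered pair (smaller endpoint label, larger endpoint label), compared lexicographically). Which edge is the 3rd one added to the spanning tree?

E-J

Kruskal: consider edges lightest-first.
E K (2): add. Components now {E,K} {F} {G} {H} {I} {J}
G H (2): add. Components now {E,K} {F} {G,H} {I} {J}
E J (4): add. Components now {E,J,K} {F} {G,H} {I}
E I (6): add. Components now {E,I,J,K} {F} {G,H}
E F (9): add. Components now {E,F,I,J,K} {G,H}
H J (12): add. Components now {E,F,G,H,I,J,K}
The 3rd edge added is E J.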